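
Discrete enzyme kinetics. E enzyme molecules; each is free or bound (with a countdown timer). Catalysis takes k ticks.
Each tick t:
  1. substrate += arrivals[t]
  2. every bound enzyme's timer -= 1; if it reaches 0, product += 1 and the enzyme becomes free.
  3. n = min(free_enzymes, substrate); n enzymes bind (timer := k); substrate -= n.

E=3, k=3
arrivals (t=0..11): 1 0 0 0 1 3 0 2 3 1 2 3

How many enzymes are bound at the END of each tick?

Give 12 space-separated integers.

t=0: arr=1 -> substrate=0 bound=1 product=0
t=1: arr=0 -> substrate=0 bound=1 product=0
t=2: arr=0 -> substrate=0 bound=1 product=0
t=3: arr=0 -> substrate=0 bound=0 product=1
t=4: arr=1 -> substrate=0 bound=1 product=1
t=5: arr=3 -> substrate=1 bound=3 product=1
t=6: arr=0 -> substrate=1 bound=3 product=1
t=7: arr=2 -> substrate=2 bound=3 product=2
t=8: arr=3 -> substrate=3 bound=3 product=4
t=9: arr=1 -> substrate=4 bound=3 product=4
t=10: arr=2 -> substrate=5 bound=3 product=5
t=11: arr=3 -> substrate=6 bound=3 product=7

Answer: 1 1 1 0 1 3 3 3 3 3 3 3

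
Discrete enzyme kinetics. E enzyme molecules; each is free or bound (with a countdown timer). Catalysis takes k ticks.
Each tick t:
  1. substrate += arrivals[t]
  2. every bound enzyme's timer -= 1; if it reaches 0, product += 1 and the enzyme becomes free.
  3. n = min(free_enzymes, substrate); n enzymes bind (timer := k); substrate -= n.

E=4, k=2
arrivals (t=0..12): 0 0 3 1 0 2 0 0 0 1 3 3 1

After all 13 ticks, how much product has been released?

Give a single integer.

t=0: arr=0 -> substrate=0 bound=0 product=0
t=1: arr=0 -> substrate=0 bound=0 product=0
t=2: arr=3 -> substrate=0 bound=3 product=0
t=3: arr=1 -> substrate=0 bound=4 product=0
t=4: arr=0 -> substrate=0 bound=1 product=3
t=5: arr=2 -> substrate=0 bound=2 product=4
t=6: arr=0 -> substrate=0 bound=2 product=4
t=7: arr=0 -> substrate=0 bound=0 product=6
t=8: arr=0 -> substrate=0 bound=0 product=6
t=9: arr=1 -> substrate=0 bound=1 product=6
t=10: arr=3 -> substrate=0 bound=4 product=6
t=11: arr=3 -> substrate=2 bound=4 product=7
t=12: arr=1 -> substrate=0 bound=4 product=10

Answer: 10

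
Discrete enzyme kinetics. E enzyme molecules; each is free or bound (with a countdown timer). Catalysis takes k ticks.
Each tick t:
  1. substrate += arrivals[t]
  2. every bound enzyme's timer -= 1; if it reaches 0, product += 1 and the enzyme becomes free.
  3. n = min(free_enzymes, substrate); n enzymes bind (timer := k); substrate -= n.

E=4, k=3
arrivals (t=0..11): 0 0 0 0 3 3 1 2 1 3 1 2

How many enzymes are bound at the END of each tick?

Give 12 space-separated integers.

Answer: 0 0 0 0 3 4 4 4 4 4 4 4

Derivation:
t=0: arr=0 -> substrate=0 bound=0 product=0
t=1: arr=0 -> substrate=0 bound=0 product=0
t=2: arr=0 -> substrate=0 bound=0 product=0
t=3: arr=0 -> substrate=0 bound=0 product=0
t=4: arr=3 -> substrate=0 bound=3 product=0
t=5: arr=3 -> substrate=2 bound=4 product=0
t=6: arr=1 -> substrate=3 bound=4 product=0
t=7: arr=2 -> substrate=2 bound=4 product=3
t=8: arr=1 -> substrate=2 bound=4 product=4
t=9: arr=3 -> substrate=5 bound=4 product=4
t=10: arr=1 -> substrate=3 bound=4 product=7
t=11: arr=2 -> substrate=4 bound=4 product=8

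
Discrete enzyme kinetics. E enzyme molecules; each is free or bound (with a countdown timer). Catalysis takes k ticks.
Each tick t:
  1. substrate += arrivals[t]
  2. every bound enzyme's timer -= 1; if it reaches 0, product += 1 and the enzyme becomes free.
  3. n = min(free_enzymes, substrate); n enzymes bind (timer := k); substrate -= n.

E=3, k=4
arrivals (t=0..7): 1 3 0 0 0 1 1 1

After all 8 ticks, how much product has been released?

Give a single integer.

Answer: 3

Derivation:
t=0: arr=1 -> substrate=0 bound=1 product=0
t=1: arr=3 -> substrate=1 bound=3 product=0
t=2: arr=0 -> substrate=1 bound=3 product=0
t=3: arr=0 -> substrate=1 bound=3 product=0
t=4: arr=0 -> substrate=0 bound=3 product=1
t=5: arr=1 -> substrate=0 bound=2 product=3
t=6: arr=1 -> substrate=0 bound=3 product=3
t=7: arr=1 -> substrate=1 bound=3 product=3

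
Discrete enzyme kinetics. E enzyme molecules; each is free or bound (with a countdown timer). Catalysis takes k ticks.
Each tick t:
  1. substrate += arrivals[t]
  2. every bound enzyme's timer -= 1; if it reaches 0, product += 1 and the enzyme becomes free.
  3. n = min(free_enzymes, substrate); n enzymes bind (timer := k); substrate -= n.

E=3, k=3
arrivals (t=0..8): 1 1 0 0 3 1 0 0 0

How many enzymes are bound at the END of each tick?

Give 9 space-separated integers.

t=0: arr=1 -> substrate=0 bound=1 product=0
t=1: arr=1 -> substrate=0 bound=2 product=0
t=2: arr=0 -> substrate=0 bound=2 product=0
t=3: arr=0 -> substrate=0 bound=1 product=1
t=4: arr=3 -> substrate=0 bound=3 product=2
t=5: arr=1 -> substrate=1 bound=3 product=2
t=6: arr=0 -> substrate=1 bound=3 product=2
t=7: arr=0 -> substrate=0 bound=1 product=5
t=8: arr=0 -> substrate=0 bound=1 product=5

Answer: 1 2 2 1 3 3 3 1 1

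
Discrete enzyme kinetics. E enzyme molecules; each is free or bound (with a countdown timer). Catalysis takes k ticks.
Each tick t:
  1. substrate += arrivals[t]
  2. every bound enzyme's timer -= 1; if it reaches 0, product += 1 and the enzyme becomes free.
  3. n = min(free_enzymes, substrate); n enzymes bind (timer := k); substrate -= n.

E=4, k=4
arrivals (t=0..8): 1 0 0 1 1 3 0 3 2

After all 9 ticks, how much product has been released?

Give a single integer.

Answer: 3

Derivation:
t=0: arr=1 -> substrate=0 bound=1 product=0
t=1: arr=0 -> substrate=0 bound=1 product=0
t=2: arr=0 -> substrate=0 bound=1 product=0
t=3: arr=1 -> substrate=0 bound=2 product=0
t=4: arr=1 -> substrate=0 bound=2 product=1
t=5: arr=3 -> substrate=1 bound=4 product=1
t=6: arr=0 -> substrate=1 bound=4 product=1
t=7: arr=3 -> substrate=3 bound=4 product=2
t=8: arr=2 -> substrate=4 bound=4 product=3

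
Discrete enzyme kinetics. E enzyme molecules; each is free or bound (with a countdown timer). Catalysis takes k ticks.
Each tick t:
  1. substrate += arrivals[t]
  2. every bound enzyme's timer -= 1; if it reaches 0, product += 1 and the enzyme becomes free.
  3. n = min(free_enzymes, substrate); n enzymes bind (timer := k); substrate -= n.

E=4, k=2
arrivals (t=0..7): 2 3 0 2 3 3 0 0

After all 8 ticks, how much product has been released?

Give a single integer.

Answer: 11

Derivation:
t=0: arr=2 -> substrate=0 bound=2 product=0
t=1: arr=3 -> substrate=1 bound=4 product=0
t=2: arr=0 -> substrate=0 bound=3 product=2
t=3: arr=2 -> substrate=0 bound=3 product=4
t=4: arr=3 -> substrate=1 bound=4 product=5
t=5: arr=3 -> substrate=2 bound=4 product=7
t=6: arr=0 -> substrate=0 bound=4 product=9
t=7: arr=0 -> substrate=0 bound=2 product=11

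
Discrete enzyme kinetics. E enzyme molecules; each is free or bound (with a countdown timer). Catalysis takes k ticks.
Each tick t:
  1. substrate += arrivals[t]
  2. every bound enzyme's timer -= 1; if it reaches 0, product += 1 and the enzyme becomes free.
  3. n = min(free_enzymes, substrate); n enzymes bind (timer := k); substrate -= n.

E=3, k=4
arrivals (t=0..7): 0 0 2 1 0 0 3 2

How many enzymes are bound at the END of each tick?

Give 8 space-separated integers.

Answer: 0 0 2 3 3 3 3 3

Derivation:
t=0: arr=0 -> substrate=0 bound=0 product=0
t=1: arr=0 -> substrate=0 bound=0 product=0
t=2: arr=2 -> substrate=0 bound=2 product=0
t=3: arr=1 -> substrate=0 bound=3 product=0
t=4: arr=0 -> substrate=0 bound=3 product=0
t=5: arr=0 -> substrate=0 bound=3 product=0
t=6: arr=3 -> substrate=1 bound=3 product=2
t=7: arr=2 -> substrate=2 bound=3 product=3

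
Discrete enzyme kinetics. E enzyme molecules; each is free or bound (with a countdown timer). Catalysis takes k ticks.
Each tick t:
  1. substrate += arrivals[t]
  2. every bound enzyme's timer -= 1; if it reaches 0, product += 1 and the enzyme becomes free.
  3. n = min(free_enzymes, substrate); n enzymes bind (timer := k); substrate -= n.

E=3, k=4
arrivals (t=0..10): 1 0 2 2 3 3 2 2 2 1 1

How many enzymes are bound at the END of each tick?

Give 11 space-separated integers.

t=0: arr=1 -> substrate=0 bound=1 product=0
t=1: arr=0 -> substrate=0 bound=1 product=0
t=2: arr=2 -> substrate=0 bound=3 product=0
t=3: arr=2 -> substrate=2 bound=3 product=0
t=4: arr=3 -> substrate=4 bound=3 product=1
t=5: arr=3 -> substrate=7 bound=3 product=1
t=6: arr=2 -> substrate=7 bound=3 product=3
t=7: arr=2 -> substrate=9 bound=3 product=3
t=8: arr=2 -> substrate=10 bound=3 product=4
t=9: arr=1 -> substrate=11 bound=3 product=4
t=10: arr=1 -> substrate=10 bound=3 product=6

Answer: 1 1 3 3 3 3 3 3 3 3 3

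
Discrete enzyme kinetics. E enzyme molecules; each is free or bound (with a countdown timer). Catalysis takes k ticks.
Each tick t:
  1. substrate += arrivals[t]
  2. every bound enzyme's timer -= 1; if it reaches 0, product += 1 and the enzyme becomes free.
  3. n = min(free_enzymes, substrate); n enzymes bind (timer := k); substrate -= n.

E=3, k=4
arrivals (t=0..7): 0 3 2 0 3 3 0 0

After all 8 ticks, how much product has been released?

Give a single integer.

t=0: arr=0 -> substrate=0 bound=0 product=0
t=1: arr=3 -> substrate=0 bound=3 product=0
t=2: arr=2 -> substrate=2 bound=3 product=0
t=3: arr=0 -> substrate=2 bound=3 product=0
t=4: arr=3 -> substrate=5 bound=3 product=0
t=5: arr=3 -> substrate=5 bound=3 product=3
t=6: arr=0 -> substrate=5 bound=3 product=3
t=7: arr=0 -> substrate=5 bound=3 product=3

Answer: 3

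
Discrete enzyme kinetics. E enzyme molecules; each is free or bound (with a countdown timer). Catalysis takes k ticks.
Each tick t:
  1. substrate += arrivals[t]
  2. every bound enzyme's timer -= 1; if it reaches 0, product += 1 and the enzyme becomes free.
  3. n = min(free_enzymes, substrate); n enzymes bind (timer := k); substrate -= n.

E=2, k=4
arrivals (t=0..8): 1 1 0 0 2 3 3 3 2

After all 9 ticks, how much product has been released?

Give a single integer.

t=0: arr=1 -> substrate=0 bound=1 product=0
t=1: arr=1 -> substrate=0 bound=2 product=0
t=2: arr=0 -> substrate=0 bound=2 product=0
t=3: arr=0 -> substrate=0 bound=2 product=0
t=4: arr=2 -> substrate=1 bound=2 product=1
t=5: arr=3 -> substrate=3 bound=2 product=2
t=6: arr=3 -> substrate=6 bound=2 product=2
t=7: arr=3 -> substrate=9 bound=2 product=2
t=8: arr=2 -> substrate=10 bound=2 product=3

Answer: 3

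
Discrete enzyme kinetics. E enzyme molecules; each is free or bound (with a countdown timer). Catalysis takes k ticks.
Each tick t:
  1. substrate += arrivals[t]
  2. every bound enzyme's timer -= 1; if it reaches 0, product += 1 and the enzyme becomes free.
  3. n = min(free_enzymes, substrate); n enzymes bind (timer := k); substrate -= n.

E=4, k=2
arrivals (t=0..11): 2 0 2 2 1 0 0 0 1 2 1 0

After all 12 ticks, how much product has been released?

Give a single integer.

t=0: arr=2 -> substrate=0 bound=2 product=0
t=1: arr=0 -> substrate=0 bound=2 product=0
t=2: arr=2 -> substrate=0 bound=2 product=2
t=3: arr=2 -> substrate=0 bound=4 product=2
t=4: arr=1 -> substrate=0 bound=3 product=4
t=5: arr=0 -> substrate=0 bound=1 product=6
t=6: arr=0 -> substrate=0 bound=0 product=7
t=7: arr=0 -> substrate=0 bound=0 product=7
t=8: arr=1 -> substrate=0 bound=1 product=7
t=9: arr=2 -> substrate=0 bound=3 product=7
t=10: arr=1 -> substrate=0 bound=3 product=8
t=11: arr=0 -> substrate=0 bound=1 product=10

Answer: 10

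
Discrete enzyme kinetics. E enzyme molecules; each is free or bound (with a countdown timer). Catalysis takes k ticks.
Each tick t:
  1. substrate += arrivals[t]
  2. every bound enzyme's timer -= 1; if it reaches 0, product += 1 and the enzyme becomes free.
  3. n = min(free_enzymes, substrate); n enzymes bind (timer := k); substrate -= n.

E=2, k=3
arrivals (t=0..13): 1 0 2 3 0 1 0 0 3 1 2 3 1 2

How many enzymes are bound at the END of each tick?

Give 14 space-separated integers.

Answer: 1 1 2 2 2 2 2 2 2 2 2 2 2 2

Derivation:
t=0: arr=1 -> substrate=0 bound=1 product=0
t=1: arr=0 -> substrate=0 bound=1 product=0
t=2: arr=2 -> substrate=1 bound=2 product=0
t=3: arr=3 -> substrate=3 bound=2 product=1
t=4: arr=0 -> substrate=3 bound=2 product=1
t=5: arr=1 -> substrate=3 bound=2 product=2
t=6: arr=0 -> substrate=2 bound=2 product=3
t=7: arr=0 -> substrate=2 bound=2 product=3
t=8: arr=3 -> substrate=4 bound=2 product=4
t=9: arr=1 -> substrate=4 bound=2 product=5
t=10: arr=2 -> substrate=6 bound=2 product=5
t=11: arr=3 -> substrate=8 bound=2 product=6
t=12: arr=1 -> substrate=8 bound=2 product=7
t=13: arr=2 -> substrate=10 bound=2 product=7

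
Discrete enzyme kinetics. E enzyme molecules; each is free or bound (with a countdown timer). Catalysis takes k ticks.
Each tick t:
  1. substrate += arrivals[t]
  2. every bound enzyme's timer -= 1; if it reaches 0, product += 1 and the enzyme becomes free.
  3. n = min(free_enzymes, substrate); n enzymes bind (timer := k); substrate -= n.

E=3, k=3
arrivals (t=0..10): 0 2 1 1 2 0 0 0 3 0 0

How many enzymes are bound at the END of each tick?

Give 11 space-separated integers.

Answer: 0 2 3 3 3 3 3 1 3 3 3

Derivation:
t=0: arr=0 -> substrate=0 bound=0 product=0
t=1: arr=2 -> substrate=0 bound=2 product=0
t=2: arr=1 -> substrate=0 bound=3 product=0
t=3: arr=1 -> substrate=1 bound=3 product=0
t=4: arr=2 -> substrate=1 bound=3 product=2
t=5: arr=0 -> substrate=0 bound=3 product=3
t=6: arr=0 -> substrate=0 bound=3 product=3
t=7: arr=0 -> substrate=0 bound=1 product=5
t=8: arr=3 -> substrate=0 bound=3 product=6
t=9: arr=0 -> substrate=0 bound=3 product=6
t=10: arr=0 -> substrate=0 bound=3 product=6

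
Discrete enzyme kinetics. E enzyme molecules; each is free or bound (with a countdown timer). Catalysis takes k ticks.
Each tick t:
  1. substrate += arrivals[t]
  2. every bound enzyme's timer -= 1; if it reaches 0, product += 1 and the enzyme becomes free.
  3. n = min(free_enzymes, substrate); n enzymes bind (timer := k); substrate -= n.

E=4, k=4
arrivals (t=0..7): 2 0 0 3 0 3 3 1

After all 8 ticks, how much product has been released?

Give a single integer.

t=0: arr=2 -> substrate=0 bound=2 product=0
t=1: arr=0 -> substrate=0 bound=2 product=0
t=2: arr=0 -> substrate=0 bound=2 product=0
t=3: arr=3 -> substrate=1 bound=4 product=0
t=4: arr=0 -> substrate=0 bound=3 product=2
t=5: arr=3 -> substrate=2 bound=4 product=2
t=6: arr=3 -> substrate=5 bound=4 product=2
t=7: arr=1 -> substrate=4 bound=4 product=4

Answer: 4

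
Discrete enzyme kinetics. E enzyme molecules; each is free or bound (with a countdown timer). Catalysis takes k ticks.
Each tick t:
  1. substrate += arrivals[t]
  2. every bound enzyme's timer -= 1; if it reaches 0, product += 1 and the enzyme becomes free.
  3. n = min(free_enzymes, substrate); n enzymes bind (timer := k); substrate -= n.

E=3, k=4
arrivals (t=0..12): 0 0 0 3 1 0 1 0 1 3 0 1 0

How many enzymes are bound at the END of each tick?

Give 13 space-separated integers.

t=0: arr=0 -> substrate=0 bound=0 product=0
t=1: arr=0 -> substrate=0 bound=0 product=0
t=2: arr=0 -> substrate=0 bound=0 product=0
t=3: arr=3 -> substrate=0 bound=3 product=0
t=4: arr=1 -> substrate=1 bound=3 product=0
t=5: arr=0 -> substrate=1 bound=3 product=0
t=6: arr=1 -> substrate=2 bound=3 product=0
t=7: arr=0 -> substrate=0 bound=2 product=3
t=8: arr=1 -> substrate=0 bound=3 product=3
t=9: arr=3 -> substrate=3 bound=3 product=3
t=10: arr=0 -> substrate=3 bound=3 product=3
t=11: arr=1 -> substrate=2 bound=3 product=5
t=12: arr=0 -> substrate=1 bound=3 product=6

Answer: 0 0 0 3 3 3 3 2 3 3 3 3 3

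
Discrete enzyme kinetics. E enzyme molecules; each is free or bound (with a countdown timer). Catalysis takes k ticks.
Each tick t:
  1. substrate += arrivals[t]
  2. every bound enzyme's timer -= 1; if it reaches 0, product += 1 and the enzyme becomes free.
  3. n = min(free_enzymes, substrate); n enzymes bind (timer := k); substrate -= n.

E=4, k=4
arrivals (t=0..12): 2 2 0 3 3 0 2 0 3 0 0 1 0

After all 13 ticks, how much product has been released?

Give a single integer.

t=0: arr=2 -> substrate=0 bound=2 product=0
t=1: arr=2 -> substrate=0 bound=4 product=0
t=2: arr=0 -> substrate=0 bound=4 product=0
t=3: arr=3 -> substrate=3 bound=4 product=0
t=4: arr=3 -> substrate=4 bound=4 product=2
t=5: arr=0 -> substrate=2 bound=4 product=4
t=6: arr=2 -> substrate=4 bound=4 product=4
t=7: arr=0 -> substrate=4 bound=4 product=4
t=8: arr=3 -> substrate=5 bound=4 product=6
t=9: arr=0 -> substrate=3 bound=4 product=8
t=10: arr=0 -> substrate=3 bound=4 product=8
t=11: arr=1 -> substrate=4 bound=4 product=8
t=12: arr=0 -> substrate=2 bound=4 product=10

Answer: 10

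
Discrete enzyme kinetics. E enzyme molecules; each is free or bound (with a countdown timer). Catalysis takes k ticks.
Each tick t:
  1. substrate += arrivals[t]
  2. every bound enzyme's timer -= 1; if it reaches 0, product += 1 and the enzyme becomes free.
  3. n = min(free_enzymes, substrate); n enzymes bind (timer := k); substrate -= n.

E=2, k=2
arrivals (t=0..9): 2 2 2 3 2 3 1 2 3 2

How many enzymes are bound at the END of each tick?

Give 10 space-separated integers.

Answer: 2 2 2 2 2 2 2 2 2 2

Derivation:
t=0: arr=2 -> substrate=0 bound=2 product=0
t=1: arr=2 -> substrate=2 bound=2 product=0
t=2: arr=2 -> substrate=2 bound=2 product=2
t=3: arr=3 -> substrate=5 bound=2 product=2
t=4: arr=2 -> substrate=5 bound=2 product=4
t=5: arr=3 -> substrate=8 bound=2 product=4
t=6: arr=1 -> substrate=7 bound=2 product=6
t=7: arr=2 -> substrate=9 bound=2 product=6
t=8: arr=3 -> substrate=10 bound=2 product=8
t=9: arr=2 -> substrate=12 bound=2 product=8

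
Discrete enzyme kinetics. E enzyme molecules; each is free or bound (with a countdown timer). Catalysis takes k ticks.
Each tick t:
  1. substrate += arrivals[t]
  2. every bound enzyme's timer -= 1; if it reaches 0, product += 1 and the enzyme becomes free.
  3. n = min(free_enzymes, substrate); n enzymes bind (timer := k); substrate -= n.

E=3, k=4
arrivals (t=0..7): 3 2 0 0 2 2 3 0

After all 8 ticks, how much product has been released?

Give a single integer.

t=0: arr=3 -> substrate=0 bound=3 product=0
t=1: arr=2 -> substrate=2 bound=3 product=0
t=2: arr=0 -> substrate=2 bound=3 product=0
t=3: arr=0 -> substrate=2 bound=3 product=0
t=4: arr=2 -> substrate=1 bound=3 product=3
t=5: arr=2 -> substrate=3 bound=3 product=3
t=6: arr=3 -> substrate=6 bound=3 product=3
t=7: arr=0 -> substrate=6 bound=3 product=3

Answer: 3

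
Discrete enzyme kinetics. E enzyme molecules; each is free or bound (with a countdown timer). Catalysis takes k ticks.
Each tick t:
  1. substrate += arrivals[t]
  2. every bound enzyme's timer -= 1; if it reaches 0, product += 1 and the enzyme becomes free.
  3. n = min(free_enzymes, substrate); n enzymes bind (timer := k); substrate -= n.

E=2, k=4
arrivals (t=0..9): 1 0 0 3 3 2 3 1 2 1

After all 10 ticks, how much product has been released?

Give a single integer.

t=0: arr=1 -> substrate=0 bound=1 product=0
t=1: arr=0 -> substrate=0 bound=1 product=0
t=2: arr=0 -> substrate=0 bound=1 product=0
t=3: arr=3 -> substrate=2 bound=2 product=0
t=4: arr=3 -> substrate=4 bound=2 product=1
t=5: arr=2 -> substrate=6 bound=2 product=1
t=6: arr=3 -> substrate=9 bound=2 product=1
t=7: arr=1 -> substrate=9 bound=2 product=2
t=8: arr=2 -> substrate=10 bound=2 product=3
t=9: arr=1 -> substrate=11 bound=2 product=3

Answer: 3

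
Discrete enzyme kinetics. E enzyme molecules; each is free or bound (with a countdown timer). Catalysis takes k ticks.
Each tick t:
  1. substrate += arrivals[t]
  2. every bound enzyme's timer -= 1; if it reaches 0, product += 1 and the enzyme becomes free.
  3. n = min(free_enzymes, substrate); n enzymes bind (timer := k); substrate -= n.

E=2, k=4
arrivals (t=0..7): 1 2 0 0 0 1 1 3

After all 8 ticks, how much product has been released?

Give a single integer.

Answer: 2

Derivation:
t=0: arr=1 -> substrate=0 bound=1 product=0
t=1: arr=2 -> substrate=1 bound=2 product=0
t=2: arr=0 -> substrate=1 bound=2 product=0
t=3: arr=0 -> substrate=1 bound=2 product=0
t=4: arr=0 -> substrate=0 bound=2 product=1
t=5: arr=1 -> substrate=0 bound=2 product=2
t=6: arr=1 -> substrate=1 bound=2 product=2
t=7: arr=3 -> substrate=4 bound=2 product=2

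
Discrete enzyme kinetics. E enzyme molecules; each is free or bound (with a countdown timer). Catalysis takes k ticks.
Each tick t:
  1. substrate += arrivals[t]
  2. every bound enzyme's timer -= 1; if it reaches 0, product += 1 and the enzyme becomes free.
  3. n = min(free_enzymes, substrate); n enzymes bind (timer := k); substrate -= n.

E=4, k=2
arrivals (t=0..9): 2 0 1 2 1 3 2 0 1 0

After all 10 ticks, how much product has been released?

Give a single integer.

Answer: 11

Derivation:
t=0: arr=2 -> substrate=0 bound=2 product=0
t=1: arr=0 -> substrate=0 bound=2 product=0
t=2: arr=1 -> substrate=0 bound=1 product=2
t=3: arr=2 -> substrate=0 bound=3 product=2
t=4: arr=1 -> substrate=0 bound=3 product=3
t=5: arr=3 -> substrate=0 bound=4 product=5
t=6: arr=2 -> substrate=1 bound=4 product=6
t=7: arr=0 -> substrate=0 bound=2 product=9
t=8: arr=1 -> substrate=0 bound=2 product=10
t=9: arr=0 -> substrate=0 bound=1 product=11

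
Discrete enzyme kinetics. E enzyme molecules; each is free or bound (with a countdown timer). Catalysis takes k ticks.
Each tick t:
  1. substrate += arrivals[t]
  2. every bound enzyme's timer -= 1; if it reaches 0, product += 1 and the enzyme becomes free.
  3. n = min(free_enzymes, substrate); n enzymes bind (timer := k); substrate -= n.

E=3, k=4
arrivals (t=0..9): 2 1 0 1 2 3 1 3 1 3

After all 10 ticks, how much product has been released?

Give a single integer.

Answer: 6

Derivation:
t=0: arr=2 -> substrate=0 bound=2 product=0
t=1: arr=1 -> substrate=0 bound=3 product=0
t=2: arr=0 -> substrate=0 bound=3 product=0
t=3: arr=1 -> substrate=1 bound=3 product=0
t=4: arr=2 -> substrate=1 bound=3 product=2
t=5: arr=3 -> substrate=3 bound=3 product=3
t=6: arr=1 -> substrate=4 bound=3 product=3
t=7: arr=3 -> substrate=7 bound=3 product=3
t=8: arr=1 -> substrate=6 bound=3 product=5
t=9: arr=3 -> substrate=8 bound=3 product=6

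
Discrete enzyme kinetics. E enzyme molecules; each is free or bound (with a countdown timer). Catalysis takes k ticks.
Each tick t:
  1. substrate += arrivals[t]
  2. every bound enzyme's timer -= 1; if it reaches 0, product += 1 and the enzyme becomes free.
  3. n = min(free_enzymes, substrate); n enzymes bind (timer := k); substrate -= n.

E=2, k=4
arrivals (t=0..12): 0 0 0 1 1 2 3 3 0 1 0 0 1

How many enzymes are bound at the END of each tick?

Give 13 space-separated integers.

Answer: 0 0 0 1 2 2 2 2 2 2 2 2 2

Derivation:
t=0: arr=0 -> substrate=0 bound=0 product=0
t=1: arr=0 -> substrate=0 bound=0 product=0
t=2: arr=0 -> substrate=0 bound=0 product=0
t=3: arr=1 -> substrate=0 bound=1 product=0
t=4: arr=1 -> substrate=0 bound=2 product=0
t=5: arr=2 -> substrate=2 bound=2 product=0
t=6: arr=3 -> substrate=5 bound=2 product=0
t=7: arr=3 -> substrate=7 bound=2 product=1
t=8: arr=0 -> substrate=6 bound=2 product=2
t=9: arr=1 -> substrate=7 bound=2 product=2
t=10: arr=0 -> substrate=7 bound=2 product=2
t=11: arr=0 -> substrate=6 bound=2 product=3
t=12: arr=1 -> substrate=6 bound=2 product=4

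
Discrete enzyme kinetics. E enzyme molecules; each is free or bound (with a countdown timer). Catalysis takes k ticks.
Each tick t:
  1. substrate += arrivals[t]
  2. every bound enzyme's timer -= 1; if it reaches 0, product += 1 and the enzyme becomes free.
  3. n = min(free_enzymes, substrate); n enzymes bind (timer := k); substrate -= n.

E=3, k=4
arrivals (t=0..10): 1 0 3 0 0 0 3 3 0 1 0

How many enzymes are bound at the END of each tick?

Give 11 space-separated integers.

t=0: arr=1 -> substrate=0 bound=1 product=0
t=1: arr=0 -> substrate=0 bound=1 product=0
t=2: arr=3 -> substrate=1 bound=3 product=0
t=3: arr=0 -> substrate=1 bound=3 product=0
t=4: arr=0 -> substrate=0 bound=3 product=1
t=5: arr=0 -> substrate=0 bound=3 product=1
t=6: arr=3 -> substrate=1 bound=3 product=3
t=7: arr=3 -> substrate=4 bound=3 product=3
t=8: arr=0 -> substrate=3 bound=3 product=4
t=9: arr=1 -> substrate=4 bound=3 product=4
t=10: arr=0 -> substrate=2 bound=3 product=6

Answer: 1 1 3 3 3 3 3 3 3 3 3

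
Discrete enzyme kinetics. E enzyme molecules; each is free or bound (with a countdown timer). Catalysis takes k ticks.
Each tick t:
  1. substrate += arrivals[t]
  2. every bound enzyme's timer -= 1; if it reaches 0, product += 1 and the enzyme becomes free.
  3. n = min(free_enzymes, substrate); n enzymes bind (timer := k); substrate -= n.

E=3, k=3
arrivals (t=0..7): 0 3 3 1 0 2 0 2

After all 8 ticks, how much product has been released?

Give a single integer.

t=0: arr=0 -> substrate=0 bound=0 product=0
t=1: arr=3 -> substrate=0 bound=3 product=0
t=2: arr=3 -> substrate=3 bound=3 product=0
t=3: arr=1 -> substrate=4 bound=3 product=0
t=4: arr=0 -> substrate=1 bound=3 product=3
t=5: arr=2 -> substrate=3 bound=3 product=3
t=6: arr=0 -> substrate=3 bound=3 product=3
t=7: arr=2 -> substrate=2 bound=3 product=6

Answer: 6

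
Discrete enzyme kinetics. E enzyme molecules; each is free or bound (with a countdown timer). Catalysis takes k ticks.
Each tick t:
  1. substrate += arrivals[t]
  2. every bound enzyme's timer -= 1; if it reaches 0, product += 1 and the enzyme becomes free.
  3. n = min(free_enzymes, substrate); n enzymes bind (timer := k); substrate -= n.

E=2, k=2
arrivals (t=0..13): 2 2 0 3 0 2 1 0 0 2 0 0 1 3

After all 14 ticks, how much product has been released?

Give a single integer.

Answer: 12

Derivation:
t=0: arr=2 -> substrate=0 bound=2 product=0
t=1: arr=2 -> substrate=2 bound=2 product=0
t=2: arr=0 -> substrate=0 bound=2 product=2
t=3: arr=3 -> substrate=3 bound=2 product=2
t=4: arr=0 -> substrate=1 bound=2 product=4
t=5: arr=2 -> substrate=3 bound=2 product=4
t=6: arr=1 -> substrate=2 bound=2 product=6
t=7: arr=0 -> substrate=2 bound=2 product=6
t=8: arr=0 -> substrate=0 bound=2 product=8
t=9: arr=2 -> substrate=2 bound=2 product=8
t=10: arr=0 -> substrate=0 bound=2 product=10
t=11: arr=0 -> substrate=0 bound=2 product=10
t=12: arr=1 -> substrate=0 bound=1 product=12
t=13: arr=3 -> substrate=2 bound=2 product=12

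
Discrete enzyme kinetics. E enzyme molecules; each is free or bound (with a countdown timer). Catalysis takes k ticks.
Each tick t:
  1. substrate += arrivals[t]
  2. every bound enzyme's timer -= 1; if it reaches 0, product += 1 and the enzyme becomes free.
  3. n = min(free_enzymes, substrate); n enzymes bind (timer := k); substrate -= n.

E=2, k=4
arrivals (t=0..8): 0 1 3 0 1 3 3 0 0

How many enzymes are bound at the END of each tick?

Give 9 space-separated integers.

t=0: arr=0 -> substrate=0 bound=0 product=0
t=1: arr=1 -> substrate=0 bound=1 product=0
t=2: arr=3 -> substrate=2 bound=2 product=0
t=3: arr=0 -> substrate=2 bound=2 product=0
t=4: arr=1 -> substrate=3 bound=2 product=0
t=5: arr=3 -> substrate=5 bound=2 product=1
t=6: arr=3 -> substrate=7 bound=2 product=2
t=7: arr=0 -> substrate=7 bound=2 product=2
t=8: arr=0 -> substrate=7 bound=2 product=2

Answer: 0 1 2 2 2 2 2 2 2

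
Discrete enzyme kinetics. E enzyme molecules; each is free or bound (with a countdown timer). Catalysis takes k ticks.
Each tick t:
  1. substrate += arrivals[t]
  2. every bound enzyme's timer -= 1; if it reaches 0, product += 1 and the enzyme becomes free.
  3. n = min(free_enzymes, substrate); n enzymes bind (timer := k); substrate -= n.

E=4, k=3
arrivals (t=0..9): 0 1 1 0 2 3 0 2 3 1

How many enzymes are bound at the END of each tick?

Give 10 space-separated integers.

t=0: arr=0 -> substrate=0 bound=0 product=0
t=1: arr=1 -> substrate=0 bound=1 product=0
t=2: arr=1 -> substrate=0 bound=2 product=0
t=3: arr=0 -> substrate=0 bound=2 product=0
t=4: arr=2 -> substrate=0 bound=3 product=1
t=5: arr=3 -> substrate=1 bound=4 product=2
t=6: arr=0 -> substrate=1 bound=4 product=2
t=7: arr=2 -> substrate=1 bound=4 product=4
t=8: arr=3 -> substrate=2 bound=4 product=6
t=9: arr=1 -> substrate=3 bound=4 product=6

Answer: 0 1 2 2 3 4 4 4 4 4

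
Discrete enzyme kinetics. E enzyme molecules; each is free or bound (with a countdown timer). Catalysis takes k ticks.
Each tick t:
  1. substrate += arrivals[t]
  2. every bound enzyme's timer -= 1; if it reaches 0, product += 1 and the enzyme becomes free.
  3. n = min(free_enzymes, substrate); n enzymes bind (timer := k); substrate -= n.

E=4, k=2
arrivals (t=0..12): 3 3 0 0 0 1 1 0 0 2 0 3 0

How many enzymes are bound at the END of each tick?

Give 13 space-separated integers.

Answer: 3 4 3 2 0 1 2 1 0 2 2 3 3

Derivation:
t=0: arr=3 -> substrate=0 bound=3 product=0
t=1: arr=3 -> substrate=2 bound=4 product=0
t=2: arr=0 -> substrate=0 bound=3 product=3
t=3: arr=0 -> substrate=0 bound=2 product=4
t=4: arr=0 -> substrate=0 bound=0 product=6
t=5: arr=1 -> substrate=0 bound=1 product=6
t=6: arr=1 -> substrate=0 bound=2 product=6
t=7: arr=0 -> substrate=0 bound=1 product=7
t=8: arr=0 -> substrate=0 bound=0 product=8
t=9: arr=2 -> substrate=0 bound=2 product=8
t=10: arr=0 -> substrate=0 bound=2 product=8
t=11: arr=3 -> substrate=0 bound=3 product=10
t=12: arr=0 -> substrate=0 bound=3 product=10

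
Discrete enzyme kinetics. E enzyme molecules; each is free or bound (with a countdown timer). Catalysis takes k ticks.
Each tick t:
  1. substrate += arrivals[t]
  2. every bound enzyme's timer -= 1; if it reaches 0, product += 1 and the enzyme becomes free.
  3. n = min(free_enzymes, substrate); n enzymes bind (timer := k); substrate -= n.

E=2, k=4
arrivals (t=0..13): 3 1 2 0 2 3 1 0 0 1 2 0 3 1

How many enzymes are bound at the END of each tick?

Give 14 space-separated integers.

Answer: 2 2 2 2 2 2 2 2 2 2 2 2 2 2

Derivation:
t=0: arr=3 -> substrate=1 bound=2 product=0
t=1: arr=1 -> substrate=2 bound=2 product=0
t=2: arr=2 -> substrate=4 bound=2 product=0
t=3: arr=0 -> substrate=4 bound=2 product=0
t=4: arr=2 -> substrate=4 bound=2 product=2
t=5: arr=3 -> substrate=7 bound=2 product=2
t=6: arr=1 -> substrate=8 bound=2 product=2
t=7: arr=0 -> substrate=8 bound=2 product=2
t=8: arr=0 -> substrate=6 bound=2 product=4
t=9: arr=1 -> substrate=7 bound=2 product=4
t=10: arr=2 -> substrate=9 bound=2 product=4
t=11: arr=0 -> substrate=9 bound=2 product=4
t=12: arr=3 -> substrate=10 bound=2 product=6
t=13: arr=1 -> substrate=11 bound=2 product=6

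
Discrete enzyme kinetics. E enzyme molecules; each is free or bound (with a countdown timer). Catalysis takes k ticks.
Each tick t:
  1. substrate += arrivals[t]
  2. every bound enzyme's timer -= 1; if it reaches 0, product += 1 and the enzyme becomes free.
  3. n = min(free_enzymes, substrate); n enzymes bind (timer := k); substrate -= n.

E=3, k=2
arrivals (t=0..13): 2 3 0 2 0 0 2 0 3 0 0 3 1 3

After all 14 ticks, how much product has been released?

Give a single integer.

t=0: arr=2 -> substrate=0 bound=2 product=0
t=1: arr=3 -> substrate=2 bound=3 product=0
t=2: arr=0 -> substrate=0 bound=3 product=2
t=3: arr=2 -> substrate=1 bound=3 product=3
t=4: arr=0 -> substrate=0 bound=2 product=5
t=5: arr=0 -> substrate=0 bound=1 product=6
t=6: arr=2 -> substrate=0 bound=2 product=7
t=7: arr=0 -> substrate=0 bound=2 product=7
t=8: arr=3 -> substrate=0 bound=3 product=9
t=9: arr=0 -> substrate=0 bound=3 product=9
t=10: arr=0 -> substrate=0 bound=0 product=12
t=11: arr=3 -> substrate=0 bound=3 product=12
t=12: arr=1 -> substrate=1 bound=3 product=12
t=13: arr=3 -> substrate=1 bound=3 product=15

Answer: 15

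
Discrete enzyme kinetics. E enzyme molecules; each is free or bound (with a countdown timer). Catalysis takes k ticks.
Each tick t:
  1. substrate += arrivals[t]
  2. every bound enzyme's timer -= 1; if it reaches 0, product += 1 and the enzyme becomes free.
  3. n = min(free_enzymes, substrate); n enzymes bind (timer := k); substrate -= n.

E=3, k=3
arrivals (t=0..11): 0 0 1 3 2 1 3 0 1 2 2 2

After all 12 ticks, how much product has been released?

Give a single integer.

t=0: arr=0 -> substrate=0 bound=0 product=0
t=1: arr=0 -> substrate=0 bound=0 product=0
t=2: arr=1 -> substrate=0 bound=1 product=0
t=3: arr=3 -> substrate=1 bound=3 product=0
t=4: arr=2 -> substrate=3 bound=3 product=0
t=5: arr=1 -> substrate=3 bound=3 product=1
t=6: arr=3 -> substrate=4 bound=3 product=3
t=7: arr=0 -> substrate=4 bound=3 product=3
t=8: arr=1 -> substrate=4 bound=3 product=4
t=9: arr=2 -> substrate=4 bound=3 product=6
t=10: arr=2 -> substrate=6 bound=3 product=6
t=11: arr=2 -> substrate=7 bound=3 product=7

Answer: 7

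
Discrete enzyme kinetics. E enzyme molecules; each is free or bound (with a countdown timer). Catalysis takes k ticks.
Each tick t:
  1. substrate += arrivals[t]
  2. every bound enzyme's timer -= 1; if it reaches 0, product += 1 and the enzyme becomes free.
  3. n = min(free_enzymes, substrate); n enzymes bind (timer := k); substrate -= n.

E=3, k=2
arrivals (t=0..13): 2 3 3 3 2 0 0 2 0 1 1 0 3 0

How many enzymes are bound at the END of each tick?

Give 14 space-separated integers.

t=0: arr=2 -> substrate=0 bound=2 product=0
t=1: arr=3 -> substrate=2 bound=3 product=0
t=2: arr=3 -> substrate=3 bound=3 product=2
t=3: arr=3 -> substrate=5 bound=3 product=3
t=4: arr=2 -> substrate=5 bound=3 product=5
t=5: arr=0 -> substrate=4 bound=3 product=6
t=6: arr=0 -> substrate=2 bound=3 product=8
t=7: arr=2 -> substrate=3 bound=3 product=9
t=8: arr=0 -> substrate=1 bound=3 product=11
t=9: arr=1 -> substrate=1 bound=3 product=12
t=10: arr=1 -> substrate=0 bound=3 product=14
t=11: arr=0 -> substrate=0 bound=2 product=15
t=12: arr=3 -> substrate=0 bound=3 product=17
t=13: arr=0 -> substrate=0 bound=3 product=17

Answer: 2 3 3 3 3 3 3 3 3 3 3 2 3 3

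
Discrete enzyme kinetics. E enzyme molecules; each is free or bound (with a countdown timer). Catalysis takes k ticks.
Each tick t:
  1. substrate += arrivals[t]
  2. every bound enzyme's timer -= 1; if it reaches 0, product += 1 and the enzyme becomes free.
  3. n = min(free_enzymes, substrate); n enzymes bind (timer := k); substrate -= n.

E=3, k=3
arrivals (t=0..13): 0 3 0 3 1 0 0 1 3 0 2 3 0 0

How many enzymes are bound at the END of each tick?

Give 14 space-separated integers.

Answer: 0 3 3 3 3 3 3 2 3 3 3 3 3 3

Derivation:
t=0: arr=0 -> substrate=0 bound=0 product=0
t=1: arr=3 -> substrate=0 bound=3 product=0
t=2: arr=0 -> substrate=0 bound=3 product=0
t=3: arr=3 -> substrate=3 bound=3 product=0
t=4: arr=1 -> substrate=1 bound=3 product=3
t=5: arr=0 -> substrate=1 bound=3 product=3
t=6: arr=0 -> substrate=1 bound=3 product=3
t=7: arr=1 -> substrate=0 bound=2 product=6
t=8: arr=3 -> substrate=2 bound=3 product=6
t=9: arr=0 -> substrate=2 bound=3 product=6
t=10: arr=2 -> substrate=2 bound=3 product=8
t=11: arr=3 -> substrate=4 bound=3 product=9
t=12: arr=0 -> substrate=4 bound=3 product=9
t=13: arr=0 -> substrate=2 bound=3 product=11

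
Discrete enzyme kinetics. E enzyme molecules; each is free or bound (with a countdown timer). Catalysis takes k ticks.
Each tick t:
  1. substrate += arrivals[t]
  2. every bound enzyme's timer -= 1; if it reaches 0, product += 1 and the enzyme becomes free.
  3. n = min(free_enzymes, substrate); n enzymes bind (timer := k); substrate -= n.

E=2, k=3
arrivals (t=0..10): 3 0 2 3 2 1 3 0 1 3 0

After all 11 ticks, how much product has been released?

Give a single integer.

t=0: arr=3 -> substrate=1 bound=2 product=0
t=1: arr=0 -> substrate=1 bound=2 product=0
t=2: arr=2 -> substrate=3 bound=2 product=0
t=3: arr=3 -> substrate=4 bound=2 product=2
t=4: arr=2 -> substrate=6 bound=2 product=2
t=5: arr=1 -> substrate=7 bound=2 product=2
t=6: arr=3 -> substrate=8 bound=2 product=4
t=7: arr=0 -> substrate=8 bound=2 product=4
t=8: arr=1 -> substrate=9 bound=2 product=4
t=9: arr=3 -> substrate=10 bound=2 product=6
t=10: arr=0 -> substrate=10 bound=2 product=6

Answer: 6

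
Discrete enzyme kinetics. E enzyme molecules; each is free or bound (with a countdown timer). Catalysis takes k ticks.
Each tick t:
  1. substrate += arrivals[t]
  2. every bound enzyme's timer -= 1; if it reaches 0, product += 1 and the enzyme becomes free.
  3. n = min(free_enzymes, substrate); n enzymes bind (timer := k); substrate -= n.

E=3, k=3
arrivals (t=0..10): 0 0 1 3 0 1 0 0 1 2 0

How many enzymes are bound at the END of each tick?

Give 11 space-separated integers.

t=0: arr=0 -> substrate=0 bound=0 product=0
t=1: arr=0 -> substrate=0 bound=0 product=0
t=2: arr=1 -> substrate=0 bound=1 product=0
t=3: arr=3 -> substrate=1 bound=3 product=0
t=4: arr=0 -> substrate=1 bound=3 product=0
t=5: arr=1 -> substrate=1 bound=3 product=1
t=6: arr=0 -> substrate=0 bound=2 product=3
t=7: arr=0 -> substrate=0 bound=2 product=3
t=8: arr=1 -> substrate=0 bound=2 product=4
t=9: arr=2 -> substrate=0 bound=3 product=5
t=10: arr=0 -> substrate=0 bound=3 product=5

Answer: 0 0 1 3 3 3 2 2 2 3 3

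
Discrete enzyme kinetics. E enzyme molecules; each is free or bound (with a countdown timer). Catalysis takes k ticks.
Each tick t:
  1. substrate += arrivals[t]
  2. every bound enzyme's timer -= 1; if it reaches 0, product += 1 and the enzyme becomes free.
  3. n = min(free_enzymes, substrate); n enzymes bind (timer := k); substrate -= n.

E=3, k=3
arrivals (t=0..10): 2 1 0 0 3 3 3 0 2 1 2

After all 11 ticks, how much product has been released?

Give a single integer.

t=0: arr=2 -> substrate=0 bound=2 product=0
t=1: arr=1 -> substrate=0 bound=3 product=0
t=2: arr=0 -> substrate=0 bound=3 product=0
t=3: arr=0 -> substrate=0 bound=1 product=2
t=4: arr=3 -> substrate=0 bound=3 product=3
t=5: arr=3 -> substrate=3 bound=3 product=3
t=6: arr=3 -> substrate=6 bound=3 product=3
t=7: arr=0 -> substrate=3 bound=3 product=6
t=8: arr=2 -> substrate=5 bound=3 product=6
t=9: arr=1 -> substrate=6 bound=3 product=6
t=10: arr=2 -> substrate=5 bound=3 product=9

Answer: 9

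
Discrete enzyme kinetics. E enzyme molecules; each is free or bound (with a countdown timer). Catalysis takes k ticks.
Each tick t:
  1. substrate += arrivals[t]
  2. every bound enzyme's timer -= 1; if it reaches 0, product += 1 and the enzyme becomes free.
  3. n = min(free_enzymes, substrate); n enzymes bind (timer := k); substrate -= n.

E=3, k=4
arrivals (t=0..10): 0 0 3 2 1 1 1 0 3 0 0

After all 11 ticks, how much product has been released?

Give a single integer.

Answer: 6

Derivation:
t=0: arr=0 -> substrate=0 bound=0 product=0
t=1: arr=0 -> substrate=0 bound=0 product=0
t=2: arr=3 -> substrate=0 bound=3 product=0
t=3: arr=2 -> substrate=2 bound=3 product=0
t=4: arr=1 -> substrate=3 bound=3 product=0
t=5: arr=1 -> substrate=4 bound=3 product=0
t=6: arr=1 -> substrate=2 bound=3 product=3
t=7: arr=0 -> substrate=2 bound=3 product=3
t=8: arr=3 -> substrate=5 bound=3 product=3
t=9: arr=0 -> substrate=5 bound=3 product=3
t=10: arr=0 -> substrate=2 bound=3 product=6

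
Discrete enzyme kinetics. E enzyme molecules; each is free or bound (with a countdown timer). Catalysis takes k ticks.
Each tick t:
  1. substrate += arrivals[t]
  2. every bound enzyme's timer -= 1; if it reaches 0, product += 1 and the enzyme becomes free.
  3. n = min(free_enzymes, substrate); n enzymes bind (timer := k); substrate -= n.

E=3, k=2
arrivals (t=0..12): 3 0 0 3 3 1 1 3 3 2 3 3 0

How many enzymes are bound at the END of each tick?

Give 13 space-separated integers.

t=0: arr=3 -> substrate=0 bound=3 product=0
t=1: arr=0 -> substrate=0 bound=3 product=0
t=2: arr=0 -> substrate=0 bound=0 product=3
t=3: arr=3 -> substrate=0 bound=3 product=3
t=4: arr=3 -> substrate=3 bound=3 product=3
t=5: arr=1 -> substrate=1 bound=3 product=6
t=6: arr=1 -> substrate=2 bound=3 product=6
t=7: arr=3 -> substrate=2 bound=3 product=9
t=8: arr=3 -> substrate=5 bound=3 product=9
t=9: arr=2 -> substrate=4 bound=3 product=12
t=10: arr=3 -> substrate=7 bound=3 product=12
t=11: arr=3 -> substrate=7 bound=3 product=15
t=12: arr=0 -> substrate=7 bound=3 product=15

Answer: 3 3 0 3 3 3 3 3 3 3 3 3 3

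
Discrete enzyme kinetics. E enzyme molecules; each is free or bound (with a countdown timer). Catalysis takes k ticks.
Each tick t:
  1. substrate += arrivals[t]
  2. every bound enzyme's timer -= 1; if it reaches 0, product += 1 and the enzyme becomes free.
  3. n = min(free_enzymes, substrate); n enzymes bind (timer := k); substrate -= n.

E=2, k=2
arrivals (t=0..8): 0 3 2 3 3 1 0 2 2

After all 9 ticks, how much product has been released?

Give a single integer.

Answer: 6

Derivation:
t=0: arr=0 -> substrate=0 bound=0 product=0
t=1: arr=3 -> substrate=1 bound=2 product=0
t=2: arr=2 -> substrate=3 bound=2 product=0
t=3: arr=3 -> substrate=4 bound=2 product=2
t=4: arr=3 -> substrate=7 bound=2 product=2
t=5: arr=1 -> substrate=6 bound=2 product=4
t=6: arr=0 -> substrate=6 bound=2 product=4
t=7: arr=2 -> substrate=6 bound=2 product=6
t=8: arr=2 -> substrate=8 bound=2 product=6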